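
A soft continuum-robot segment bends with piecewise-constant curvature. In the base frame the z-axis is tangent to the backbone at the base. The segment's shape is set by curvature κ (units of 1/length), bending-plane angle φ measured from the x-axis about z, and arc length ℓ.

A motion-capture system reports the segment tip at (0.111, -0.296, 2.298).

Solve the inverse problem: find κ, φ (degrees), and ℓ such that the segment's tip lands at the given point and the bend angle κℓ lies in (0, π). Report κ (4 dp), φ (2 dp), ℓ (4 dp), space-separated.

ρ = √(x²+y²) = √(0.111² + -0.296²) = 0.31613
φ = atan2(y, x) mod 360° = atan2(-0.296, 0.111) = 290.5560°
|p|² = ρ² + z² = 0.31613² + 2.298² = 5.38074
κ = 2ρ / |p|² = 2×0.31613 / 5.38074 = 0.11750
θ = 2·atan2(ρ, z) = 2·atan2(0.31613, 2.298) = 0.27342 rad
ℓ = θ/κ = 0.27342/0.11750 = 2.32688

0.1175 290.56 2.3269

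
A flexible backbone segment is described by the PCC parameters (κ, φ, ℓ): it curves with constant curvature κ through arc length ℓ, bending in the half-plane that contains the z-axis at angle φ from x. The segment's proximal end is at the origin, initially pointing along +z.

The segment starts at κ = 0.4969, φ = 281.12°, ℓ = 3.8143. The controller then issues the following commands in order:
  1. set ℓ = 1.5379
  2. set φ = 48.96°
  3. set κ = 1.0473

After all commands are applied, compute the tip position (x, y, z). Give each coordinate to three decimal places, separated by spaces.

initial: κ=0.4969, φ=281.12°, ℓ=3.8143
cmd 1: set ℓ=1.5379 → (κ,φ,ℓ)=(0.4969,281.12°,1.5379) → tip=(0.1079,-0.5491,1.3925)
cmd 2: set φ=48.96° → (κ,φ,ℓ)=(0.4969,48.96°,1.5379) → tip=(0.3674,0.4221,1.3925)
cmd 3: set κ=1.0473 → (κ,φ,ℓ)=(1.0473,48.96°,1.5379) → tip=(0.6519,0.7489,0.9541)

0.652 0.749 0.954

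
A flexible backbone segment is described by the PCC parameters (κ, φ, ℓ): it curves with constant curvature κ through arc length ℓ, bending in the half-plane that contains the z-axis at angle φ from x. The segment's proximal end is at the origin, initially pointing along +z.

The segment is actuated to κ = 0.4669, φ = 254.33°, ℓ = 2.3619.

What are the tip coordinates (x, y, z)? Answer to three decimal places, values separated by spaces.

θ = κ·ℓ = 0.4669 × 2.3619 = 1.10277 rad
ρ = (1 − cos θ)/κ = (1 − 0.45112)/0.4669 = 1.17557
z = sin θ / κ = 0.89246/0.4669 = 1.91146
x = ρ cos φ = 1.17557 × cos(254.33°) = -0.31752
y = ρ sin φ = 1.17557 × sin(254.33°) = -1.13188

-0.318 -1.132 1.911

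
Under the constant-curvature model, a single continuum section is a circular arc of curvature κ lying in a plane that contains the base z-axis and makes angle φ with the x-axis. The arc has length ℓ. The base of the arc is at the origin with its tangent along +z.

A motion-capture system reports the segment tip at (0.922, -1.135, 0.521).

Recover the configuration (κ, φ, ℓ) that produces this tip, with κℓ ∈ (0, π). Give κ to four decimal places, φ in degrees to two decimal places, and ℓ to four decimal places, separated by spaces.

1.2136 309.09 2.0245

ρ = √(x²+y²) = √(0.922² + -1.135²) = 1.46230
φ = atan2(y, x) mod 360° = atan2(-1.135, 0.922) = 309.0882°
|p|² = ρ² + z² = 1.46230² + 0.521² = 2.40975
κ = 2ρ / |p|² = 2×1.46230 / 2.40975 = 1.21365
θ = 2·atan2(ρ, z) = 2·atan2(1.46230, 0.521) = 2.45706 rad
ℓ = θ/κ = 2.45706/1.21365 = 2.02452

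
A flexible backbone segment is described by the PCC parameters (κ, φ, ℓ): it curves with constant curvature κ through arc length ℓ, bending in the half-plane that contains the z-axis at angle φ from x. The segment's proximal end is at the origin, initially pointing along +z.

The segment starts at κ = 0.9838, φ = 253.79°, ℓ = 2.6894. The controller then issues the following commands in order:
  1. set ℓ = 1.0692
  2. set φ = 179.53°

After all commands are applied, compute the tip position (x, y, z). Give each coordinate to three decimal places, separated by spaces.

-0.512 0.004 0.883

initial: κ=0.9838, φ=253.79°, ℓ=2.6894
cmd 1: set ℓ=1.0692 → (κ,φ,ℓ)=(0.9838,253.79°,1.0692) → tip=(-0.1430,-0.4920,0.8827)
cmd 2: set φ=179.53° → (κ,φ,ℓ)=(0.9838,179.53°,1.0692) → tip=(-0.5123,0.0042,0.8827)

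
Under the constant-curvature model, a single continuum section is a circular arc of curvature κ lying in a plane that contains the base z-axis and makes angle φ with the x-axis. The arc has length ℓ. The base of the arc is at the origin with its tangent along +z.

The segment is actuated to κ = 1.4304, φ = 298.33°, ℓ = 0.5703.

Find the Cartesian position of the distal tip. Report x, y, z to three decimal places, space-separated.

0.104 -0.194 0.509

θ = κ·ℓ = 1.4304 × 0.5703 = 0.81576 rad
ρ = (1 − cos θ)/κ = (1 − 0.68532)/1.4304 = 0.22000
z = sin θ / κ = 0.72824/1.4304 = 0.50912
x = ρ cos φ = 0.22000 × cos(298.33°) = 0.10440
y = ρ sin φ = 0.22000 × sin(298.33°) = -0.19365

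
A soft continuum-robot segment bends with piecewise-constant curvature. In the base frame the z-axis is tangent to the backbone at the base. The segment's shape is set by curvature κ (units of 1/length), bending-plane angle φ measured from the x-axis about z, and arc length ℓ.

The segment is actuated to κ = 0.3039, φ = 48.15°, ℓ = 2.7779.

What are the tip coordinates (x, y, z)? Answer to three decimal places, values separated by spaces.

θ = κ·ℓ = 0.3039 × 2.7779 = 0.84420 rad
ρ = (1 − cos θ)/κ = (1 − 0.66433)/0.3039 = 1.10455
z = sin θ / κ = 0.74744/0.3039 = 2.45950
x = ρ cos φ = 1.10455 × cos(48.15°) = 0.73694
y = ρ sin φ = 1.10455 × sin(48.15°) = 0.82277

0.737 0.823 2.460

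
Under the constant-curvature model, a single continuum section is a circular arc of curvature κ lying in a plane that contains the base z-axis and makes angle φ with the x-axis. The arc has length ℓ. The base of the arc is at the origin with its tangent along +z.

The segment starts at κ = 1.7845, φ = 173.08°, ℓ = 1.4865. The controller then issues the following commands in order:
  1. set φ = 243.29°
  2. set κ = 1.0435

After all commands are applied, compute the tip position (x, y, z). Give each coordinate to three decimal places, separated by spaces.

-0.422 -0.839 0.958

initial: κ=1.7845, φ=173.08°, ℓ=1.4865
cmd 1: set φ=243.29° → (κ,φ,ℓ)=(1.7845,243.29°,1.4865) → tip=(-0.4742,-0.9425,0.2632)
cmd 2: set κ=1.0435 → (κ,φ,ℓ)=(1.0435,243.29°,1.4865) → tip=(-0.4223,-0.8392,0.9581)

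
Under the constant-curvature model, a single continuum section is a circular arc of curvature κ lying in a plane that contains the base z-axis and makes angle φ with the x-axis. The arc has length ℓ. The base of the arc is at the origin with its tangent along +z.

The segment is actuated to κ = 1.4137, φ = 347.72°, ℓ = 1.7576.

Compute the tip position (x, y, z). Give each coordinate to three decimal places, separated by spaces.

1.239 -0.270 0.432

θ = κ·ℓ = 1.4137 × 1.7576 = 2.48472 rad
ρ = (1 − cos θ)/κ = (1 − -0.79191)/1.4137 = 1.26753
z = sin θ / κ = 0.61064/1.4137 = 0.43195
x = ρ cos φ = 1.26753 × cos(347.72°) = 1.23853
y = ρ sin φ = 1.26753 × sin(347.72°) = -0.26959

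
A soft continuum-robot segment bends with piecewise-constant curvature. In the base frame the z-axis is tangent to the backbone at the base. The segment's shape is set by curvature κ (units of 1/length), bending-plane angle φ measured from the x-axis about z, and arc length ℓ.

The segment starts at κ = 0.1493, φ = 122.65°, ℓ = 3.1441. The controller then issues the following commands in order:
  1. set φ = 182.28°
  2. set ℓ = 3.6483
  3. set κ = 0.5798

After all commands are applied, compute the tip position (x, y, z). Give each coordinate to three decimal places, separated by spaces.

initial: κ=0.1493, φ=122.65°, ℓ=3.1441
cmd 1: set φ=182.28° → (κ,φ,ℓ)=(0.1493,182.28°,3.1441) → tip=(-0.7239,-0.0288,3.0299)
cmd 2: set ℓ=3.6483 → (κ,φ,ℓ)=(0.1493,182.28°,3.6483) → tip=(-0.9685,-0.0386,3.4706)
cmd 3: set κ=0.5798 → (κ,φ,ℓ)=(0.5798,182.28°,3.6483) → tip=(-2.6160,-0.1042,1.4753)

-2.616 -0.104 1.475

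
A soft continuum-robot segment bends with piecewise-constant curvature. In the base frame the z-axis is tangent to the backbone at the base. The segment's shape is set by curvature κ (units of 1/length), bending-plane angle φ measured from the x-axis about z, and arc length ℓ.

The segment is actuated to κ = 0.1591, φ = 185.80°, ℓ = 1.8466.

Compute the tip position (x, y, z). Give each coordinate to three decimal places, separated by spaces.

-0.268 -0.027 1.820

θ = κ·ℓ = 0.1591 × 1.8466 = 0.29379 rad
ρ = (1 − cos θ)/κ = (1 − 0.95715)/0.1591 = 0.26931
z = sin θ / κ = 0.28959/0.1591 = 1.82015
x = ρ cos φ = 0.26931 × cos(185.80°) = -0.26794
y = ρ sin φ = 0.26931 × sin(185.80°) = -0.02722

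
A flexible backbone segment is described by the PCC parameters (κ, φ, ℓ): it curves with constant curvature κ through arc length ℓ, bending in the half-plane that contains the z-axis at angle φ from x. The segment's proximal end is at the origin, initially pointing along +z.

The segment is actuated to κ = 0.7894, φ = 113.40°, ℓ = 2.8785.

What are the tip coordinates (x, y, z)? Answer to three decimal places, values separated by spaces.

θ = κ·ℓ = 0.7894 × 2.8785 = 2.27229 rad
ρ = (1 − cos θ)/κ = (1 − -0.64536)/0.7894 = 2.08431
z = sin θ / κ = 0.76388/0.7894 = 0.96767
x = ρ cos φ = 2.08431 × cos(113.40°) = -0.82778
y = ρ sin φ = 2.08431 × sin(113.40°) = 1.91289

-0.828 1.913 0.968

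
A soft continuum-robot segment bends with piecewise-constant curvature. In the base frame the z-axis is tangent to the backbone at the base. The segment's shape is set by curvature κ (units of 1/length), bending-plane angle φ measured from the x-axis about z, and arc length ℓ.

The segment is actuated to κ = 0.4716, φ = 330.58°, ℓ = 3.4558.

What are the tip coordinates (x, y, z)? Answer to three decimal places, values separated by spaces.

1.956 -1.103 2.117

θ = κ·ℓ = 0.4716 × 3.4558 = 1.62976 rad
ρ = (1 − cos θ)/κ = (1 − -0.05892)/0.4716 = 2.24539
z = sin θ / κ = 0.99826/0.4716 = 2.11676
x = ρ cos φ = 2.24539 × cos(330.58°) = 1.95583
y = ρ sin φ = 2.24539 × sin(330.58°) = -1.10295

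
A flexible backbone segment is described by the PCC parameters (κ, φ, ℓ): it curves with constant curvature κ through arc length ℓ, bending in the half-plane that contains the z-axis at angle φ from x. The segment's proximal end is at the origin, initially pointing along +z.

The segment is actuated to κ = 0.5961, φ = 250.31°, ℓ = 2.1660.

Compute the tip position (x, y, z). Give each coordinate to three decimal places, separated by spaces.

θ = κ·ℓ = 0.5961 × 2.1660 = 1.29115 rad
ρ = (1 − cos θ)/κ = (1 − 0.27601)/0.5961 = 1.21454
z = sin θ / κ = 0.96115/0.5961 = 1.61240
x = ρ cos φ = 1.21454 × cos(250.31°) = -0.40922
y = ρ sin φ = 1.21454 × sin(250.31°) = -1.14352

-0.409 -1.144 1.612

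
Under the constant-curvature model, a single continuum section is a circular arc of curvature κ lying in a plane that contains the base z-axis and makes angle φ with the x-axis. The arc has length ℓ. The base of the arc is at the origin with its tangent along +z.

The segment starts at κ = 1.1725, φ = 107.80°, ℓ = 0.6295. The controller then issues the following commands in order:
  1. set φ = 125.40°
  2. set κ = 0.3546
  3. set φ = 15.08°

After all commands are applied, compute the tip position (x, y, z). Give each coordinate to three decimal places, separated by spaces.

0.068 0.018 0.624

initial: κ=1.1725, φ=107.80°, ℓ=0.6295
cmd 1: set φ=125.40° → (κ,φ,ℓ)=(1.1725,125.40°,0.6295) → tip=(-0.1286,0.1809,0.5739)
cmd 2: set κ=0.3546 → (κ,φ,ℓ)=(0.3546,125.40°,0.6295) → tip=(-0.0405,0.0570,0.6243)
cmd 3: set φ=15.08° → (κ,φ,ℓ)=(0.3546,15.08°,0.6295) → tip=(0.0676,0.0182,0.6243)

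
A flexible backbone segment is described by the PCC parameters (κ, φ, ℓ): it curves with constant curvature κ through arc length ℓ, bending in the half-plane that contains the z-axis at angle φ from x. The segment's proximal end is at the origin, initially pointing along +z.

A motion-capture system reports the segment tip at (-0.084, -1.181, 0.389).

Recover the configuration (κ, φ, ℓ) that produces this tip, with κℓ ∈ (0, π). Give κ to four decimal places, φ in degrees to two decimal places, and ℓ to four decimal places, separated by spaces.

ρ = √(x²+y²) = √(-0.084² + -1.181²) = 1.18398
φ = atan2(y, x) mod 360° = atan2(-1.181, -0.084) = 265.9316°
|p|² = ρ² + z² = 1.18398² + 0.389² = 1.55314
κ = 2ρ / |p|² = 2×1.18398 / 1.55314 = 1.52463
θ = 2·atan2(ρ, z) = 2·atan2(1.18398, 0.389) = 2.50671 rad
ℓ = θ/κ = 2.50671/1.52463 = 1.64414

1.5246 265.93 1.6441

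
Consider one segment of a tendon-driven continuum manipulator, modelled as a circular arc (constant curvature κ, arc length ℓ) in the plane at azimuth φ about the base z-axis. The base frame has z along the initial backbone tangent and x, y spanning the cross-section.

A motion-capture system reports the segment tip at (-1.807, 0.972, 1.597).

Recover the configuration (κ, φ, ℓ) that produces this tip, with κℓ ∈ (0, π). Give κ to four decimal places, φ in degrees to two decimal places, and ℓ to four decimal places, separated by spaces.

ρ = √(x²+y²) = √(-1.807² + 0.972²) = 2.05184
φ = atan2(y, x) mod 360° = atan2(0.972, -1.807) = 151.7238°
|p|² = ρ² + z² = 2.05184² + 1.597² = 6.76044
κ = 2ρ / |p|² = 2×2.05184 / 6.76044 = 0.60701
θ = 2·atan2(ρ, z) = 2·atan2(2.05184, 1.597) = 1.81882 rad
ℓ = θ/κ = 1.81882/0.60701 = 2.99635

0.6070 151.72 2.9963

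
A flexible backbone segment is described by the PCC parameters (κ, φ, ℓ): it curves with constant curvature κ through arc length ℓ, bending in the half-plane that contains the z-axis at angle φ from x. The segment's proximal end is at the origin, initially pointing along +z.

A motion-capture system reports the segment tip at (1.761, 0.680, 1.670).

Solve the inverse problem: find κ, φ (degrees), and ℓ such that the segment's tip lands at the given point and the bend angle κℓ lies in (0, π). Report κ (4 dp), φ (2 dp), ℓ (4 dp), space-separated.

0.5943 21.11 2.8486

ρ = √(x²+y²) = √(1.761² + 0.680²) = 1.88773
φ = atan2(y, x) mod 360° = atan2(0.680, 1.761) = 21.1138°
|p|² = ρ² + z² = 1.88773² + 1.670² = 6.35242
κ = 2ρ / |p|² = 2×1.88773 / 6.35242 = 0.59433
θ = 2·atan2(ρ, z) = 2·atan2(1.88773, 1.670) = 1.69304 rad
ℓ = θ/κ = 1.69304/0.59433 = 2.84864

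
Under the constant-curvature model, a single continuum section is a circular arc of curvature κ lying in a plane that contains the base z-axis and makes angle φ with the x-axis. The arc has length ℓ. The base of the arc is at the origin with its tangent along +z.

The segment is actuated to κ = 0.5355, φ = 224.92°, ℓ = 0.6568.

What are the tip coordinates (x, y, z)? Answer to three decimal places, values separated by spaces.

θ = κ·ℓ = 0.5355 × 0.6568 = 0.35172 rad
ρ = (1 − cos θ)/κ = (1 − 0.93878)/0.5355 = 0.11432
z = sin θ / κ = 0.34451/0.5355 = 0.64334
x = ρ cos φ = 0.11432 × cos(224.92°) = -0.08095
y = ρ sin φ = 0.11432 × sin(224.92°) = -0.08072

-0.081 -0.081 0.643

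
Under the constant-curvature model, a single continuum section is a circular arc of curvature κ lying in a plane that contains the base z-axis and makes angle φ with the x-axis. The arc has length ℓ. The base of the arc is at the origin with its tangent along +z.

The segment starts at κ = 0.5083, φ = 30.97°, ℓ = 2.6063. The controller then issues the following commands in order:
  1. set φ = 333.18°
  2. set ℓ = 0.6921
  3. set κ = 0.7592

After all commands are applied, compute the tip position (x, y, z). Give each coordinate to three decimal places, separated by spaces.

0.159 -0.080 0.661

initial: κ=0.5083, φ=30.97°, ℓ=2.6063
cmd 1: set φ=333.18° → (κ,φ,ℓ)=(0.5083,333.18°,2.6063) → tip=(1.3281,-0.6715,1.9081)
cmd 2: set ℓ=0.6921 → (κ,φ,ℓ)=(0.5083,333.18°,0.6921) → tip=(0.1075,-0.0544,0.6779)
cmd 3: set κ=0.7592 → (κ,φ,ℓ)=(0.7592,333.18°,0.6921) → tip=(0.1586,-0.0802,0.6607)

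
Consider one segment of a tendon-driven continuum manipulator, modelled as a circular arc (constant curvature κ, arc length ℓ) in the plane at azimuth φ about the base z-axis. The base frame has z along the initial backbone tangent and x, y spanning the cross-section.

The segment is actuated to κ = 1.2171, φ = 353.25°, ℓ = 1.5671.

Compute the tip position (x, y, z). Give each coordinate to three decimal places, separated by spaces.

1.085 -0.128 0.776

θ = κ·ℓ = 1.2171 × 1.5671 = 1.90732 rad
ρ = (1 − cos θ)/κ = (1 − -0.33021)/1.2171 = 1.09293
z = sin θ / κ = 0.94391/1.2171 = 0.77554
x = ρ cos φ = 1.09293 × cos(353.25°) = 1.08535
y = ρ sin φ = 1.09293 × sin(353.25°) = -0.12846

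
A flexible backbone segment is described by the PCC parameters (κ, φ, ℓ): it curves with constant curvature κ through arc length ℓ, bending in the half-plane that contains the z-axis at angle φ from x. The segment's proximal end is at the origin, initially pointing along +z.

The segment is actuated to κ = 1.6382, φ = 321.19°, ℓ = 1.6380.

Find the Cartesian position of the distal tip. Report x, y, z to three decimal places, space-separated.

0.902 -0.726 0.270

θ = κ·ℓ = 1.6382 × 1.6380 = 2.68337 rad
ρ = (1 − cos θ)/κ = (1 − -0.89684)/1.6382 = 1.15788
z = sin θ / κ = 0.44235/1.6382 = 0.27002
x = ρ cos φ = 1.15788 × cos(321.19°) = 0.90225
y = ρ sin φ = 1.15788 × sin(321.19°) = -0.72569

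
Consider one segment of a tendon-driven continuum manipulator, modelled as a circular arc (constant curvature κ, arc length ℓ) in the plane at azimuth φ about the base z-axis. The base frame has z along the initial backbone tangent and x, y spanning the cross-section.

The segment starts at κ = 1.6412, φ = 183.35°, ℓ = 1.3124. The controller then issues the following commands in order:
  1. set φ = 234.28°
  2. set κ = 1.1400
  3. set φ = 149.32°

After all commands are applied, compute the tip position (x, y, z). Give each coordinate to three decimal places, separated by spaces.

-0.698 0.414 0.875

initial: κ=1.6412, φ=183.35°, ℓ=1.3124
cmd 1: set φ=234.28° → (κ,φ,ℓ)=(1.6412,234.28°,1.3124) → tip=(-0.5516,-0.7671,0.5086)
cmd 2: set κ=1.1400 → (κ,φ,ℓ)=(1.1400,234.28°,1.3124) → tip=(-0.4739,-0.6591,0.8747)
cmd 3: set φ=149.32° → (κ,φ,ℓ)=(1.1400,149.32°,1.3124) → tip=(-0.6981,0.4142,0.8747)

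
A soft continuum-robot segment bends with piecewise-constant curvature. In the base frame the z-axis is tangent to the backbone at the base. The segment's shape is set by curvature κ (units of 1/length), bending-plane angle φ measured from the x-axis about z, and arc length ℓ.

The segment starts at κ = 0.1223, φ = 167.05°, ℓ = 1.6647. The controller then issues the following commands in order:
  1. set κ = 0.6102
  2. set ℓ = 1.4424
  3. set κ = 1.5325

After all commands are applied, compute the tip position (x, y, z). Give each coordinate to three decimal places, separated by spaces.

initial: κ=0.1223, φ=167.05°, ℓ=1.6647
cmd 1: set κ=0.6102 → (κ,φ,ℓ)=(0.6102,167.05°,1.6647) → tip=(-0.7555,0.1737,1.3928)
cmd 2: set ℓ=1.4424 → (κ,φ,ℓ)=(0.6102,167.05°,1.4424) → tip=(-0.5797,0.1333,1.2633)
cmd 3: set κ=1.5325 → (κ,φ,ℓ)=(1.5325,167.05°,1.4424) → tip=(-1.0155,0.2335,0.5235)

-1.016 0.234 0.524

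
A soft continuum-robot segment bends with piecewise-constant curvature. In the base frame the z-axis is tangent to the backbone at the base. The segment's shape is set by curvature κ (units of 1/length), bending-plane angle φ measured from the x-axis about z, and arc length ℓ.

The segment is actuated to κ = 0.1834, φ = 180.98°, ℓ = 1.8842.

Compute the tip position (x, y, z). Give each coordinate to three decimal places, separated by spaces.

-0.322 -0.006 1.847

θ = κ·ℓ = 0.1834 × 1.8842 = 0.34556 rad
ρ = (1 − cos θ)/κ = (1 − 0.94089)/0.1834 = 0.32233
z = sin θ / κ = 0.33873/0.1834 = 1.84692
x = ρ cos φ = 0.32233 × cos(180.98°) = -0.32228
y = ρ sin φ = 0.32233 × sin(180.98°) = -0.00551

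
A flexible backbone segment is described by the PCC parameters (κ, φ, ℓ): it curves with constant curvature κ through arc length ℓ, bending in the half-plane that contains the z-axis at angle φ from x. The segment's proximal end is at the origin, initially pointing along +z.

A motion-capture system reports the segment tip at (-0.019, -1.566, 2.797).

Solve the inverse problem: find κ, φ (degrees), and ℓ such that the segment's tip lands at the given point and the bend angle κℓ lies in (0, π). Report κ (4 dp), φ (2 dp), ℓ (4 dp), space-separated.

0.3048 269.30 3.3492

ρ = √(x²+y²) = √(-0.019² + -1.566²) = 1.56612
φ = atan2(y, x) mod 360° = atan2(-1.566, -0.019) = 269.3049°
|p|² = ρ² + z² = 1.56612² + 2.797² = 10.27593
κ = 2ρ / |p|² = 2×1.56612 / 10.27593 = 0.30481
θ = 2·atan2(ρ, z) = 2·atan2(1.56612, 2.797) = 1.02087 rad
ℓ = θ/κ = 1.02087/0.30481 = 3.34916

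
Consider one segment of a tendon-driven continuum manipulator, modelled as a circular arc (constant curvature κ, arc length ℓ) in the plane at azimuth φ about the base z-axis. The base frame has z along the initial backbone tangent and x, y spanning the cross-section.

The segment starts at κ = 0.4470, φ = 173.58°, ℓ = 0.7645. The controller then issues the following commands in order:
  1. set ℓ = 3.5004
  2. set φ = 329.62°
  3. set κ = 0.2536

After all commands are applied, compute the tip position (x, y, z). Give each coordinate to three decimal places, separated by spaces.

initial: κ=0.4470, φ=173.58°, ℓ=0.7645
cmd 1: set ℓ=3.5004 → (κ,φ,ℓ)=(0.4470,173.58°,3.5004) → tip=(-2.2095,0.2486,2.2371)
cmd 2: set φ=329.62° → (κ,φ,ℓ)=(0.4470,329.62°,3.5004) → tip=(1.9181,-1.1245,2.2371)
cmd 3: set κ=0.2536 → (κ,φ,ℓ)=(0.2536,329.62°,3.5004) → tip=(1.2546,-0.7355,3.0585)

1.255 -0.735 3.058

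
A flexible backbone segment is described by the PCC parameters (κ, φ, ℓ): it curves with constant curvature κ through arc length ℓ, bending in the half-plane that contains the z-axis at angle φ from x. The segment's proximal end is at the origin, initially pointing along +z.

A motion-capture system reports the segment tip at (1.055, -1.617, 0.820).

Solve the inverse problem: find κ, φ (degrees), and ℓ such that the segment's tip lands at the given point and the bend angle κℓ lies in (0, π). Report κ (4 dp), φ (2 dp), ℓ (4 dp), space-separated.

0.8776 303.12 2.6645

ρ = √(x²+y²) = √(1.055² + -1.617²) = 1.93073
φ = atan2(y, x) mod 360° = atan2(-1.617, 1.055) = 303.1221°
|p|² = ρ² + z² = 1.93073² + 0.820² = 4.40011
κ = 2ρ / |p|² = 2×1.93073 / 4.40011 = 0.87758
θ = 2·atan2(ρ, z) = 2·atan2(1.93073, 0.820) = 2.33834 rad
ℓ = θ/κ = 2.33834/0.87758 = 2.66453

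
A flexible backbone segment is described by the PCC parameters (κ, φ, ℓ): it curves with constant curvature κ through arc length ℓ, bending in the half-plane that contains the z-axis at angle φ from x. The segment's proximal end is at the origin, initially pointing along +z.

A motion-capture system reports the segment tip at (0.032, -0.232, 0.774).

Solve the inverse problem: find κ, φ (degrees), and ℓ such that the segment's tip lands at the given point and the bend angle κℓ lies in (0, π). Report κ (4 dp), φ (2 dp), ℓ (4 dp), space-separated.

0.7163 277.85 0.8204

ρ = √(x²+y²) = √(0.032² + -0.232²) = 0.23420
φ = atan2(y, x) mod 360° = atan2(-0.232, 0.032) = 277.8533°
|p|² = ρ² + z² = 0.23420² + 0.774² = 0.65392
κ = 2ρ / |p|² = 2×0.23420 / 0.65392 = 0.71628
θ = 2·atan2(ρ, z) = 2·atan2(0.23420, 0.774) = 0.58764 rad
ℓ = θ/κ = 0.58764/0.71628 = 0.82041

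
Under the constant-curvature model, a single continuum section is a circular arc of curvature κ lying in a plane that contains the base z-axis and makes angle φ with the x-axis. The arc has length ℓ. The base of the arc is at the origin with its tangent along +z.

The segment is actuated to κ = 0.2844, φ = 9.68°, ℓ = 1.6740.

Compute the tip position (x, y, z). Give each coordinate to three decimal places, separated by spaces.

0.385 0.066 1.611

θ = κ·ℓ = 0.2844 × 1.6740 = 0.47609 rad
ρ = (1 − cos θ)/κ = (1 − 0.88880)/0.2844 = 0.39101
z = sin θ / κ = 0.45830/0.2844 = 1.61148
x = ρ cos φ = 0.39101 × cos(9.68°) = 0.38545
y = ρ sin φ = 0.39101 × sin(9.68°) = 0.06575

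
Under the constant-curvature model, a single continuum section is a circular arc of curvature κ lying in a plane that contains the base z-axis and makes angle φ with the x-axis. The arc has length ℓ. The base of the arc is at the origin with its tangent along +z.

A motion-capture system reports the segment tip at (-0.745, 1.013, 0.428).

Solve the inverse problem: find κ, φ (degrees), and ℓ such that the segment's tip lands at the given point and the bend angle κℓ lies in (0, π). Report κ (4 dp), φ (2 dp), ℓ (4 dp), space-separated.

1.4254 126.33 1.7437

ρ = √(x²+y²) = √(-0.745² + 1.013²) = 1.25746
φ = atan2(y, x) mod 360° = atan2(1.013, -0.745) = 126.3322°
|p|² = ρ² + z² = 1.25746² + 0.428² = 1.76438
κ = 2ρ / |p|² = 2×1.25746 / 1.76438 = 1.42538
θ = 2·atan2(ρ, z) = 2·atan2(1.25746, 0.428) = 2.48545 rad
ℓ = θ/κ = 2.48545/1.42538 = 1.74371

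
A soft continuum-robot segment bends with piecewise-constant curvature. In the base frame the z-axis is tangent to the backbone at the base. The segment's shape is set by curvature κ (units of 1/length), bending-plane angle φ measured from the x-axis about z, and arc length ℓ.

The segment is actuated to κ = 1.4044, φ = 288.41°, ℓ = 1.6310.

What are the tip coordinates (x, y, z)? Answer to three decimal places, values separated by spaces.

0.373 -1.121 0.535

θ = κ·ℓ = 1.4044 × 1.6310 = 2.29058 rad
ρ = (1 − cos θ)/κ = (1 − -0.65922)/1.4044 = 1.18144
z = sin θ / κ = 0.75195/1.4044 = 0.53542
x = ρ cos φ = 1.18144 × cos(288.41°) = 0.37312
y = ρ sin φ = 1.18144 × sin(288.41°) = -1.12098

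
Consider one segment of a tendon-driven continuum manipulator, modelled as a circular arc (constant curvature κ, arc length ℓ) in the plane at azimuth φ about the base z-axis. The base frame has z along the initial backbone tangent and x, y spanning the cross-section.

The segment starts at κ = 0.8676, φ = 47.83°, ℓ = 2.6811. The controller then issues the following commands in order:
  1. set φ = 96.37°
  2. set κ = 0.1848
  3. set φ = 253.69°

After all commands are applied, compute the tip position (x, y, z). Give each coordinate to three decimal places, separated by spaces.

initial: κ=0.8676, φ=47.83°, ℓ=2.6811
cmd 1: set φ=96.37° → (κ,φ,ℓ)=(0.8676,96.37°,2.6811) → tip=(-0.2155,1.9308,0.8392)
cmd 2: set κ=0.1848 → (κ,φ,ℓ)=(0.1848,96.37°,2.6811) → tip=(-0.0722,0.6467,2.5727)
cmd 3: set φ=253.69° → (κ,φ,ℓ)=(0.1848,253.69°,2.6811) → tip=(-0.1827,-0.6245,2.5727)

-0.183 -0.625 2.573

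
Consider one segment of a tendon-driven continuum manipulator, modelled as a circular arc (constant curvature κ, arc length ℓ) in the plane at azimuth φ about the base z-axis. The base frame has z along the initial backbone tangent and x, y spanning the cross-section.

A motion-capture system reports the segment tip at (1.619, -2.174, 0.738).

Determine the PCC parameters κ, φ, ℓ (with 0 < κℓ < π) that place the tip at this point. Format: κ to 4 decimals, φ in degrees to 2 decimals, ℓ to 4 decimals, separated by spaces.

ρ = √(x²+y²) = √(1.619² + -2.174²) = 2.71062
φ = atan2(y, x) mod 360° = atan2(-2.174, 1.619) = 306.6754°
|p|² = ρ² + z² = 2.71062² + 0.738² = 7.89208
κ = 2ρ / |p|² = 2×2.71062 / 7.89208 = 0.68692
θ = 2·atan2(ρ, z) = 2·atan2(2.71062, 0.738) = 2.60995 rad
ℓ = θ/κ = 2.60995/0.68692 = 3.79950

0.6869 306.68 3.7995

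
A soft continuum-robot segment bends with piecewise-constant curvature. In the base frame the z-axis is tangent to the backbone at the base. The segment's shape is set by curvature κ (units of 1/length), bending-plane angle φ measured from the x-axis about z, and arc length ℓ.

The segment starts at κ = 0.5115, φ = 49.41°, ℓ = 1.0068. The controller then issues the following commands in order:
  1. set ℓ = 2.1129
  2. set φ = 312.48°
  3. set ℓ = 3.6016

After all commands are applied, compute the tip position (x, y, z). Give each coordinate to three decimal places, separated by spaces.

1.674 -1.828 1.883

initial: κ=0.5115, φ=49.41°, ℓ=1.0068
cmd 1: set ℓ=2.1129 → (κ,φ,ℓ)=(0.5115,49.41°,2.1129) → tip=(0.6733,0.7859,1.7249)
cmd 2: set φ=312.48° → (κ,φ,ℓ)=(0.5115,312.48°,2.1129) → tip=(0.6989,-0.7632,1.7249)
cmd 3: set ℓ=3.6016 → (κ,φ,ℓ)=(0.5115,312.48°,3.6016) → tip=(1.6743,-1.8284,1.8835)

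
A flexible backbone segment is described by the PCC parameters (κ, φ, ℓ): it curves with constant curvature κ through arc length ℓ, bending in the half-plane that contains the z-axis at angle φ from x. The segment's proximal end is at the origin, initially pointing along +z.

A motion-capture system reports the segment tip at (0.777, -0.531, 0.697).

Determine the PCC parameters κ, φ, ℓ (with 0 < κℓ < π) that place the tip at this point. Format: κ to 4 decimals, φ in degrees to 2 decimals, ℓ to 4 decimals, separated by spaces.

ρ = √(x²+y²) = √(0.777² + -0.531²) = 0.94111
φ = atan2(y, x) mod 360° = atan2(-0.531, 0.777) = 325.6514°
|p|² = ρ² + z² = 0.94111² + 0.697² = 1.37150
κ = 2ρ / |p|² = 2×0.94111 / 1.37150 = 1.37238
θ = 2·atan2(ρ, z) = 2·atan2(0.94111, 0.697) = 1.86666 rad
ℓ = θ/κ = 1.86666/1.37238 = 1.36016

1.3724 325.65 1.3602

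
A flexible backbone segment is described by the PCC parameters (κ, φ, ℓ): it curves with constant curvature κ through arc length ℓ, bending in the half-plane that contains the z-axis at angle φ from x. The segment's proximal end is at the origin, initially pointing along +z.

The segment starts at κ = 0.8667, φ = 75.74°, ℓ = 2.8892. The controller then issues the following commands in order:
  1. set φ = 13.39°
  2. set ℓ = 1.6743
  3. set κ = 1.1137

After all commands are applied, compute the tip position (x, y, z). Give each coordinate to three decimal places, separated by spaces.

1.127 0.268 0.859

initial: κ=0.8667, φ=75.74°, ℓ=2.8892
cmd 1: set φ=13.39° → (κ,φ,ℓ)=(0.8667,13.39°,2.8892) → tip=(2.0244,0.4819,0.6868)
cmd 2: set ℓ=1.6743 → (κ,φ,ℓ)=(0.8667,13.39°,1.6743) → tip=(0.9884,0.2353,1.1455)
cmd 3: set κ=1.1137 → (κ,φ,ℓ)=(1.1137,13.39°,1.6743) → tip=(1.1265,0.2682,0.8594)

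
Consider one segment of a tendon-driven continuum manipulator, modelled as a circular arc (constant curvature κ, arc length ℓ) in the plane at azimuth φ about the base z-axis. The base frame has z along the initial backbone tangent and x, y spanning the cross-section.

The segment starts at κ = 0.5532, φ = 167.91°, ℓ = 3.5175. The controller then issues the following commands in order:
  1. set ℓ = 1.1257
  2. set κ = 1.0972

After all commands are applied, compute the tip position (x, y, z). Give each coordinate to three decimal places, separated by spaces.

-0.598 0.128 0.861

initial: κ=0.5532, φ=167.91°, ℓ=3.5175
cmd 1: set ℓ=1.1257 → (κ,φ,ℓ)=(0.5532,167.91°,1.1257) → tip=(-0.3318,0.0711,1.0543)
cmd 2: set κ=1.0972 → (κ,φ,ℓ)=(1.0972,167.91°,1.1257) → tip=(-0.5976,0.1280,0.8605)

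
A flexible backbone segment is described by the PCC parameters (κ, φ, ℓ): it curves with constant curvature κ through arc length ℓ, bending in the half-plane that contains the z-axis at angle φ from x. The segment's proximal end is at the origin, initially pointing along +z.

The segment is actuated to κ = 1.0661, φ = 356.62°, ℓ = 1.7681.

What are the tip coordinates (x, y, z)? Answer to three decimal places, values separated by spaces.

θ = κ·ℓ = 1.0661 × 1.7681 = 1.88497 rad
ρ = (1 − cos θ)/κ = (1 − -0.30903)/1.0661 = 1.22787
z = sin θ / κ = 0.95105/1.0661 = 0.89208
x = ρ cos φ = 1.22787 × cos(356.62°) = 1.22573
y = ρ sin φ = 1.22787 × sin(356.62°) = -0.07239

1.226 -0.072 0.892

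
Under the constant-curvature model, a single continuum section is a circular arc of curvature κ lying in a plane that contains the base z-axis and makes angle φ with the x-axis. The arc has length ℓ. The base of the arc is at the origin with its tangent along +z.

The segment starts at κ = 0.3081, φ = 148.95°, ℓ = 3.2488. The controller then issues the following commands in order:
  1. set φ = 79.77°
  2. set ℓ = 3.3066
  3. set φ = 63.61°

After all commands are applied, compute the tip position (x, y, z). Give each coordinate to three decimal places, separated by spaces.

initial: κ=0.3081, φ=148.95°, ℓ=3.2488
cmd 1: set φ=79.77° → (κ,φ,ℓ)=(0.3081,79.77°,3.2488) → tip=(0.2654,1.4709,2.7328)
cmd 2: set ℓ=3.3066 → (κ,φ,ℓ)=(0.3081,79.77°,3.3066) → tip=(0.2741,1.5191,2.7636)
cmd 3: set φ=63.61° → (κ,φ,ℓ)=(0.3081,63.61°,3.3066) → tip=(0.6861,1.3827,2.7636)

0.686 1.383 2.764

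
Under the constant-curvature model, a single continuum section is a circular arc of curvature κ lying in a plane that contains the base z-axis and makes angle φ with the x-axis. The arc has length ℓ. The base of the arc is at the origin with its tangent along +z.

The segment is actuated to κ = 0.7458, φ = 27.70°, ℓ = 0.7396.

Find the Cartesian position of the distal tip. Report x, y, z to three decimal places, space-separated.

θ = κ·ℓ = 0.7458 × 0.7396 = 0.55159 rad
ρ = (1 − cos θ)/κ = (1 − 0.85169)/0.7458 = 0.19886
z = sin θ / κ = 0.52405/0.7458 = 0.70266
x = ρ cos φ = 0.19886 × cos(27.70°) = 0.17607
y = ρ sin φ = 0.19886 × sin(27.70°) = 0.09244

0.176 0.092 0.703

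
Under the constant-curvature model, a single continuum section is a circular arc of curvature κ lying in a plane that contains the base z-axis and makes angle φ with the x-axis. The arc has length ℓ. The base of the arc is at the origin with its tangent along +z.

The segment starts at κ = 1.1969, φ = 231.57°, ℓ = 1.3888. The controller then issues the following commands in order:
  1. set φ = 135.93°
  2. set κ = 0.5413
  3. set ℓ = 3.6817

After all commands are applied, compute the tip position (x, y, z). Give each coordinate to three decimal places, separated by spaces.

initial: κ=1.1969, φ=231.57°, ℓ=1.3888
cmd 1: set φ=135.93° → (κ,φ,ℓ)=(1.1969,135.93°,1.3888) → tip=(-0.6551,0.6342,0.8320)
cmd 2: set κ=0.5413 → (κ,φ,ℓ)=(0.5413,135.93°,1.3888) → tip=(-0.3577,0.3463,1.2616)
cmd 3: set ℓ=3.6817 → (κ,φ,ℓ)=(0.5413,135.93°,3.6817) → tip=(-1.8711,1.8114,1.6853)

-1.871 1.811 1.685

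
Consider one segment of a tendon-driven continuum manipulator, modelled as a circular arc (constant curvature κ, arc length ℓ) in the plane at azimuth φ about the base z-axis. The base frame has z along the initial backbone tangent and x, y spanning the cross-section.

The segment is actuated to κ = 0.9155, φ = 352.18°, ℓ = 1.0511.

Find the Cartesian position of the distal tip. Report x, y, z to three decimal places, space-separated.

θ = κ·ℓ = 0.9155 × 1.0511 = 0.96228 rad
ρ = (1 − cos θ)/κ = (1 − 0.57165)/0.9155 = 0.46789
z = sin θ / κ = 0.82050/0.9155 = 0.89623
x = ρ cos φ = 0.46789 × cos(352.18°) = 0.46354
y = ρ sin φ = 0.46789 × sin(352.18°) = -0.06366

0.464 -0.064 0.896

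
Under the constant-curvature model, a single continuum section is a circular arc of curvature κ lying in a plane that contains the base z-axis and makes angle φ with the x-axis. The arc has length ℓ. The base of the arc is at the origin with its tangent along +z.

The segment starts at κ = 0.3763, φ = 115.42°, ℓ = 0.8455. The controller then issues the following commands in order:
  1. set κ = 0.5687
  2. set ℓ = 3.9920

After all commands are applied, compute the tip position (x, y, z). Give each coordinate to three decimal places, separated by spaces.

-1.241 2.611 1.346

initial: κ=0.3763, φ=115.42°, ℓ=0.8455
cmd 1: set κ=0.5687 → (κ,φ,ℓ)=(0.5687,115.42°,0.8455) → tip=(-0.0856,0.1801,0.8133)
cmd 2: set ℓ=3.9920 → (κ,φ,ℓ)=(0.5687,115.42°,3.9920) → tip=(-1.2407,2.6106,1.3455)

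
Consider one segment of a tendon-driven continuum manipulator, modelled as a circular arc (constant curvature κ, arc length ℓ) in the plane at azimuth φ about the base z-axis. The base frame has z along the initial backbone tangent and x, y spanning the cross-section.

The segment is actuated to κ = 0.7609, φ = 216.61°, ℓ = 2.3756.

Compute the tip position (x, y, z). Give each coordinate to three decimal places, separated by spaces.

θ = κ·ℓ = 0.7609 × 2.3756 = 1.80759 rad
ρ = (1 − cos θ)/κ = (1 − -0.23459)/0.7609 = 1.62254
z = sin θ / κ = 0.97209/0.7609 = 1.27756
x = ρ cos φ = 1.62254 × cos(216.61°) = -1.30243
y = ρ sin φ = 1.62254 × sin(216.61°) = -0.96763

-1.302 -0.968 1.278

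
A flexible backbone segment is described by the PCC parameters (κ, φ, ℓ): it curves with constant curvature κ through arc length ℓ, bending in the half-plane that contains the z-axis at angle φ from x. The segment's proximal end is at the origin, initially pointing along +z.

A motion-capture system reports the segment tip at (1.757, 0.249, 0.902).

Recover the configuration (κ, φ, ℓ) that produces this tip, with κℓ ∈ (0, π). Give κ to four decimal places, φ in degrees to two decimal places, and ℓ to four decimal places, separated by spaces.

0.8956 8.07 2.4575

ρ = √(x²+y²) = √(1.757² + 0.249²) = 1.77456
φ = atan2(y, x) mod 360° = atan2(0.249, 1.757) = 8.0662°
|p|² = ρ² + z² = 1.77456² + 0.902² = 3.96265
κ = 2ρ / |p|² = 2×1.77456 / 3.96265 = 0.89564
θ = 2·atan2(ρ, z) = 2·atan2(1.77456, 0.902) = 2.20107 rad
ℓ = θ/κ = 2.20107/0.89564 = 2.45754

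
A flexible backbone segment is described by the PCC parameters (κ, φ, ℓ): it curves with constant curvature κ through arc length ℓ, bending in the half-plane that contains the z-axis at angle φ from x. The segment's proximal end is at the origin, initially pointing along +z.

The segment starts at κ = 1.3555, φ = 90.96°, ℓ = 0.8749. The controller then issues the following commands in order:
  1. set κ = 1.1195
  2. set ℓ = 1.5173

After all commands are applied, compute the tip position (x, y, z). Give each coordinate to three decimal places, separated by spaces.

-0.017 1.007 0.886

initial: κ=1.3555, φ=90.96°, ℓ=0.8749
cmd 1: set κ=1.1195 → (κ,φ,ℓ)=(1.1195,90.96°,0.8749) → tip=(-0.0066,0.3952,0.7416)
cmd 2: set ℓ=1.5173 → (κ,φ,ℓ)=(1.1195,90.96°,1.5173) → tip=(-0.0169,1.0070,0.8860)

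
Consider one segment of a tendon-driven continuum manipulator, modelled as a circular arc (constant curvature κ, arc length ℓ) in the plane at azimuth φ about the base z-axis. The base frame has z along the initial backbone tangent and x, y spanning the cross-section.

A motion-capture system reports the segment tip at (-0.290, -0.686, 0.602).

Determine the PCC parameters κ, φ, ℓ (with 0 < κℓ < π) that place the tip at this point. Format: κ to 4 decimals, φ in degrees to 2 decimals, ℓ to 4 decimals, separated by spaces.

1.6242 247.08 1.0972

ρ = √(x²+y²) = √(-0.290² + -0.686²) = 0.74478
φ = atan2(y, x) mod 360° = atan2(-0.686, -0.290) = 247.0842°
|p|² = ρ² + z² = 0.74478² + 0.602² = 0.91710
κ = 2ρ / |p|² = 2×0.74478 / 0.91710 = 1.62420
θ = 2·atan2(ρ, z) = 2·atan2(0.74478, 0.602) = 1.78204 rad
ℓ = θ/κ = 1.78204/1.62420 = 1.09718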